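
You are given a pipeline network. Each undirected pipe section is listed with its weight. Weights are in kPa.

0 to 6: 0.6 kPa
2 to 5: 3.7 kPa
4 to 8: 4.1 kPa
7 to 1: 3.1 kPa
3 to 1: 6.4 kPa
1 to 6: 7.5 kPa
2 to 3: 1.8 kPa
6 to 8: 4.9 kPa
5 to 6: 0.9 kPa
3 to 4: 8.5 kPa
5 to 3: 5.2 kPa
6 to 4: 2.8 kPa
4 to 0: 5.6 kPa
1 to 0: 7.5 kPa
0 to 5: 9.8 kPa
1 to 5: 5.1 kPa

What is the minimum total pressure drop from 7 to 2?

11.3 kPa

Candidate routes:
7 → 1 → 5 → 3 → 2: 3.1+5.1+5.2+1.8 = 15.2
7 → 1 → 5 → 2: 3.1+5.1+3.7 = 11.9
7 → 1 → 3 → 2: 3.1+6.4+1.8 = 11.3
The minimum is 11.3 kPa via 7 → 1 → 3 → 2.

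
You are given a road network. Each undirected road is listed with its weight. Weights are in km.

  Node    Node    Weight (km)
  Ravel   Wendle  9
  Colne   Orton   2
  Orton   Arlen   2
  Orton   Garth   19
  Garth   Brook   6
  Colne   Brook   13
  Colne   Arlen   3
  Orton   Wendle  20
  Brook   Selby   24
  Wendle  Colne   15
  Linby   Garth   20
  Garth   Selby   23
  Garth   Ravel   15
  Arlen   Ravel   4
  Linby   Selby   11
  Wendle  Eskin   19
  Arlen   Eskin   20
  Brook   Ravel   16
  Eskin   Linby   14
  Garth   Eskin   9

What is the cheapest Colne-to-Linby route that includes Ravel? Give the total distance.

42 km

Shortest Colne→Ravel: Colne–Arlen–Ravel = 7
Shortest Ravel→Linby: Ravel–Garth–Linby = 35
Total via Ravel: 7 + 35 = 42 km.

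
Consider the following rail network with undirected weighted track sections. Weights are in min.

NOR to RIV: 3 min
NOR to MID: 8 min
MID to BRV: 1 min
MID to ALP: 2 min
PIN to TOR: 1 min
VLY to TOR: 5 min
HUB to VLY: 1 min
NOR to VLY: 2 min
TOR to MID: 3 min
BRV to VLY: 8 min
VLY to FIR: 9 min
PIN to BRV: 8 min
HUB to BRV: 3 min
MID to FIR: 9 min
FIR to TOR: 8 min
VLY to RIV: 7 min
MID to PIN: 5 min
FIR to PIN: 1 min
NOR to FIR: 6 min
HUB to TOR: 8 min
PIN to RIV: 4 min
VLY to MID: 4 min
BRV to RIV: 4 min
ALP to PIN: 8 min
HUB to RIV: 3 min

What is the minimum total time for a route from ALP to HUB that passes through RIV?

10 min

Best ALP to RIV: ALP–MID–BRV–RIV costing 7
Shortest RIV→HUB: RIV–HUB = 3
Total via RIV: 7 + 3 = 10 min.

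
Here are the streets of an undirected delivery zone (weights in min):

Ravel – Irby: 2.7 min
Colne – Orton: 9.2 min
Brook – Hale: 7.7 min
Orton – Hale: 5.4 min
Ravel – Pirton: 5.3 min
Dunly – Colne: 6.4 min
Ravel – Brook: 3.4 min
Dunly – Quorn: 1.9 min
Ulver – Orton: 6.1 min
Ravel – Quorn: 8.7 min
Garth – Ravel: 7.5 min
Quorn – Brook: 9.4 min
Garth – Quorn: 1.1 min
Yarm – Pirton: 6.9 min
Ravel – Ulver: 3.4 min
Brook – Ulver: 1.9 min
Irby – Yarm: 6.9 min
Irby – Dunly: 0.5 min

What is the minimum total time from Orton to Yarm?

Candidate routes:
Orton–Ulver–Ravel–Pirton–Yarm: 6.1+3.4+5.3+6.9 = 21.7
Orton–Ulver–Ravel–Irby–Yarm: 6.1+3.4+2.7+6.9 = 19.1
Orton–Ulver–Brook–Ravel–Irby–Yarm: 6.1+1.9+3.4+2.7+6.9 = 21
Cheapest is Orton–Ulver–Ravel–Irby–Yarm at 19.1 min.

19.1 min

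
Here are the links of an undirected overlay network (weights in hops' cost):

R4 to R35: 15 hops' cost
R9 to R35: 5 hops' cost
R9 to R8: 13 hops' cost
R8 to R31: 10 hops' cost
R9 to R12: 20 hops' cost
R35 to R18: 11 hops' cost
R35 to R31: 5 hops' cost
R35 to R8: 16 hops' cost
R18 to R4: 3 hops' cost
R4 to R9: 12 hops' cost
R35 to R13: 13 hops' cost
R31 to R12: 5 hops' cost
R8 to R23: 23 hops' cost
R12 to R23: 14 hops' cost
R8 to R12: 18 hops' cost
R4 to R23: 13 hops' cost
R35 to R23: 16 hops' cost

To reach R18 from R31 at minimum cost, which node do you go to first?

R35

Compare a few routes:
R31–R35–R9–R4–R18: 5+5+12+3 = 25
R31–R35–R18: 5+11 = 16
R31–R35–R4–R18: 5+15+3 = 23
The minimum is 16 hops' cost via R31–R35–R18.
So from R31 the first move is to R35.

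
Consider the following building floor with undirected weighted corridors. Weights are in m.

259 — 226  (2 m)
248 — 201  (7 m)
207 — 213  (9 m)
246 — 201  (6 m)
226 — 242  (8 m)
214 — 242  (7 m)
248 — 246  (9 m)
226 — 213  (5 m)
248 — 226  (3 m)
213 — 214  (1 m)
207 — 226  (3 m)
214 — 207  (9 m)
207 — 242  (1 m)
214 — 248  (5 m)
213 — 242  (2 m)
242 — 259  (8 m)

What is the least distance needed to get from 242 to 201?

Settle nodes by increasing distance from 242:
242: 0
207: 1  (via 242)
213: 2  (via 242)
214: 3  (via 213)
226: 4  (via 207)
259: 6  (via 226)
248: 7  (via 226)
201: 14  (via 248)
Shortest route: 242–207–226–248–201 = 14 m.

14 m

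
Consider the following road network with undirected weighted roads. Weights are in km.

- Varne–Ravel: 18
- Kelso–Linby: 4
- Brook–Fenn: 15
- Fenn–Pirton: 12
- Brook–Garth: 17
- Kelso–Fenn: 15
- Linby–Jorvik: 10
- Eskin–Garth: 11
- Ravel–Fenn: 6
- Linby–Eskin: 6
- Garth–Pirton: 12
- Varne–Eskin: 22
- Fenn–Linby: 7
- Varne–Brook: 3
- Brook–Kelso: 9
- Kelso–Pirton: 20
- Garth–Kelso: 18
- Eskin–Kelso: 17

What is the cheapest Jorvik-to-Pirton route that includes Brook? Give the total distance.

50 km

Best Jorvik to Brook: Jorvik → Linby → Kelso → Brook costing 23
Shortest Brook→Pirton: Brook → Fenn → Pirton = 27
Total via Brook: 23 + 27 = 50 km.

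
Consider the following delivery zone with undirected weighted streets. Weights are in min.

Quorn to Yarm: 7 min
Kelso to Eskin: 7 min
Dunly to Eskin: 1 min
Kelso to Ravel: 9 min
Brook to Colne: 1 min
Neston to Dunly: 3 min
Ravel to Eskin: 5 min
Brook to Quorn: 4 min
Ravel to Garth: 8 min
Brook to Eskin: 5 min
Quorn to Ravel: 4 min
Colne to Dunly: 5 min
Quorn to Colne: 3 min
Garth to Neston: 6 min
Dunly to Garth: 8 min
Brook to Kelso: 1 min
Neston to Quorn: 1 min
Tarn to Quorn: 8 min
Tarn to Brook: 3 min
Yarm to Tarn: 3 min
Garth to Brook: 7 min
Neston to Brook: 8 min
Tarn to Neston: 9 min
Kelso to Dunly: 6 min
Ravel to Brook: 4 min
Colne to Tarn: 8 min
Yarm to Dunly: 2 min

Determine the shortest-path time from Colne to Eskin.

6 min

Running Dijkstra from Colne:
Colne: 0
Brook: 1  (via Colne)
Kelso: 2  (via Brook)
Quorn: 3  (via Colne)
Tarn: 4  (via Brook)
Neston: 4  (via Quorn)
Dunly: 5  (via Colne)
Ravel: 5  (via Brook)
Eskin: 6  (via Brook)
Shortest route: Colne–Brook–Eskin = 6 min.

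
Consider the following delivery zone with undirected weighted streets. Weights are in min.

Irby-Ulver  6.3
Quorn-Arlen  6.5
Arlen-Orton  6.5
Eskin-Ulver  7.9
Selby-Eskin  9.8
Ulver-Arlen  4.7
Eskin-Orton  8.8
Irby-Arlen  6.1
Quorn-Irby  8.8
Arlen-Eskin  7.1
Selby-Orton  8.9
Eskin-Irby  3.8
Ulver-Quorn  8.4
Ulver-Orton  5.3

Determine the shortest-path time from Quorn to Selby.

21.9 min

Settle nodes by increasing distance from Quorn:
Quorn: 0
Arlen: 6.5  (via Quorn)
Ulver: 8.4  (via Quorn)
Irby: 8.8  (via Quorn)
Eskin: 12.6  (via Irby)
Orton: 13  (via Arlen)
Selby: 21.9  (via Orton)
Shortest route: Quorn–Arlen–Orton–Selby = 21.9 min.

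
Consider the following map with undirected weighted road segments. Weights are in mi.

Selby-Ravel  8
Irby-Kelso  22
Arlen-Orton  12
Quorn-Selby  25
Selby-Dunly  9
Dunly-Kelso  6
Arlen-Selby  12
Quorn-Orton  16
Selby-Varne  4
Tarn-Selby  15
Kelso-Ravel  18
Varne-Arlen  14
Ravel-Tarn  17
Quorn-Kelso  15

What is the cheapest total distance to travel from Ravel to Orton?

Enumerating some paths:
Ravel - Selby - Varne - Arlen - Orton: 8+4+14+12 = 38
Ravel - Kelso - Quorn - Orton: 18+15+16 = 49
Ravel - Selby - Arlen - Orton: 8+12+12 = 32
Ravel - Selby - Quorn - Orton: 8+25+16 = 49
The minimum is 32 mi via Ravel - Selby - Arlen - Orton.

32 mi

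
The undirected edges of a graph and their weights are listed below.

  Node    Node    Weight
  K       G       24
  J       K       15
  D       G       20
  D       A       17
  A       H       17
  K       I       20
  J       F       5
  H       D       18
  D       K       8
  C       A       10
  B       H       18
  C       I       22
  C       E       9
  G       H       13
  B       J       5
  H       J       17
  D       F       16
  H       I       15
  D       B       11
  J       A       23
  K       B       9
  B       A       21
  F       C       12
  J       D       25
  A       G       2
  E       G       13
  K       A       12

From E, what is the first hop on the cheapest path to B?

C

Candidate routes:
E–G–A–B: 13+2+21 = 36
E–C–F–J–B: 9+12+5+5 = 31
E–G–A–K–B: 13+2+12+9 = 36
E–C–A–B: 9+10+21 = 40
The minimum is 31 via E–C–F–J–B.
So from E the first move is to C.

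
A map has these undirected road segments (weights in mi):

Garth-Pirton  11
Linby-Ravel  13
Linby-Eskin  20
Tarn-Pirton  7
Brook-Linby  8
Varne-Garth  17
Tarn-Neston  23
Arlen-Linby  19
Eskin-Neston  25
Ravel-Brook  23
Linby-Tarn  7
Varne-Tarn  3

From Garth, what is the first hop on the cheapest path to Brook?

Enumerating some paths:
Garth–Pirton–Tarn–Linby–Brook: 11+7+7+8 = 33
Garth–Varne–Tarn–Linby–Brook: 17+3+7+8 = 35
Cheapest is Garth–Pirton–Tarn–Linby–Brook at 33 mi.
So from Garth the first move is to Pirton.

Pirton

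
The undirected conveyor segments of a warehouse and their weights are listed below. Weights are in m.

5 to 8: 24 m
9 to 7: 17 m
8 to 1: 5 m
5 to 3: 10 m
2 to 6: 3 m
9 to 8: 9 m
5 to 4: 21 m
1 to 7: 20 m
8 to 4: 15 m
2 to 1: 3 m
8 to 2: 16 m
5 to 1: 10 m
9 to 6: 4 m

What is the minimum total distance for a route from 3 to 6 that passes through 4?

Shortest 3→4: 3–5–4 = 31
Best 4 to 6: 4–8–1–2–6 costing 26
Total via 4: 31 + 26 = 57 m.

57 m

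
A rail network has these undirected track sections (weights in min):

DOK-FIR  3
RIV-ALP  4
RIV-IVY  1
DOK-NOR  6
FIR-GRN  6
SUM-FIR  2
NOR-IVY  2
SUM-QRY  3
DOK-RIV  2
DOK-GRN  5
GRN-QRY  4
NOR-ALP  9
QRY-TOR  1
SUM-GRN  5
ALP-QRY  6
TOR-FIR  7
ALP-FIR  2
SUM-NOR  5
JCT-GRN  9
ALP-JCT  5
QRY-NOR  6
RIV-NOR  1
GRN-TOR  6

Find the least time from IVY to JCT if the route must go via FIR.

Shortest IVY→FIR: IVY → RIV → DOK → FIR = 6
Best FIR to JCT: FIR → ALP → JCT costing 7
Total via FIR: 6 + 7 = 13 min.

13 min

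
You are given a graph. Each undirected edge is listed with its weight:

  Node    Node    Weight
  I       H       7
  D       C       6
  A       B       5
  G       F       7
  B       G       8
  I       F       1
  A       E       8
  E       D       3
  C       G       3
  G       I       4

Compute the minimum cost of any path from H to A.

24

Compare a few routes:
H–I–F–G–B–A: 7+1+7+8+5 = 28
H–I–G–C–D–E–A: 7+4+3+6+3+8 = 31
H–I–F–G–C–D–E–A: 7+1+7+3+6+3+8 = 35
H–I–G–B–A: 7+4+8+5 = 24
The minimum is 24 via H–I–G–B–A.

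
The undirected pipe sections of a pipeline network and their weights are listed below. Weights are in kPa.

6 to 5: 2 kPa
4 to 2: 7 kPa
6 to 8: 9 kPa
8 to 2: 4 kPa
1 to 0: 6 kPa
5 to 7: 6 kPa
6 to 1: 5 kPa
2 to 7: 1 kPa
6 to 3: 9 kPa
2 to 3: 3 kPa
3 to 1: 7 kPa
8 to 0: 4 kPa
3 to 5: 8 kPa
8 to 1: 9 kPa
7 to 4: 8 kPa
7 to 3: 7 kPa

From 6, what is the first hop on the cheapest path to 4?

5

Enumerating some paths:
6–3–2–4: 9+3+7 = 19
6–5–7–4: 2+6+8 = 16
The minimum is 16 kPa via 6–5–7–4.
So from 6 the first move is to 5.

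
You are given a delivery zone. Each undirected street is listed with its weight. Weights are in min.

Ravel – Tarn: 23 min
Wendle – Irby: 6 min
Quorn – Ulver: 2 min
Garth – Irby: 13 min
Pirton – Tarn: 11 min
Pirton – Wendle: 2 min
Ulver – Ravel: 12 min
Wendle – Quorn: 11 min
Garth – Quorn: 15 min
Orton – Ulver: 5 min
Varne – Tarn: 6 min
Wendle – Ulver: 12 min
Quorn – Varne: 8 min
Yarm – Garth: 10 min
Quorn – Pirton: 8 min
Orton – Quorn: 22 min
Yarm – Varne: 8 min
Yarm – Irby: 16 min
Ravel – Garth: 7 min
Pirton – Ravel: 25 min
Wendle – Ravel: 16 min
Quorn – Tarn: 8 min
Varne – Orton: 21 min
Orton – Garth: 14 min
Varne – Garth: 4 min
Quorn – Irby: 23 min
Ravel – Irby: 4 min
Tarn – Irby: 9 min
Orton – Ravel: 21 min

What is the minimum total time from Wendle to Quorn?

10 min

Compare a few routes:
Wendle → Pirton → Tarn → Quorn: 2+11+8 = 21
Wendle → Pirton → Quorn: 2+8 = 10
Wendle → Quorn: 11 = 11
Wendle → Ulver → Quorn: 12+2 = 14
The minimum is 10 min via Wendle → Pirton → Quorn.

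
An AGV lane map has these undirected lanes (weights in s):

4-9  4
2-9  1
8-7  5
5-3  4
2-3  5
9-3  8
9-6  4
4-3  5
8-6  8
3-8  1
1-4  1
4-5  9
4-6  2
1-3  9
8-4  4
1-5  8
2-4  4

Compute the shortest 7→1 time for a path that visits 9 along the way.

Best 7 to 9: 7–8–3–2–9 costing 12
Shortest 9→1: 9–4–1 = 5
Total via 9: 12 + 5 = 17 s.

17 s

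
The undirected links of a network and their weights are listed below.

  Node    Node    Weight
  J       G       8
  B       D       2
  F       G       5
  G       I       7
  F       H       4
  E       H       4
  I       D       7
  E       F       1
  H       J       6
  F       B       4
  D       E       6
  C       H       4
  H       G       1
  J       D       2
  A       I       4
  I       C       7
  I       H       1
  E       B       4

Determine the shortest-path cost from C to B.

12

Compare a few routes:
C–H–F–E–B: 4+4+1+4 = 13
C–H–E–F–B: 4+4+1+4 = 13
C–H–G–F–B: 4+1+5+4 = 14
C–H–E–B: 4+4+4 = 12
The minimum is 12 via C–H–E–B.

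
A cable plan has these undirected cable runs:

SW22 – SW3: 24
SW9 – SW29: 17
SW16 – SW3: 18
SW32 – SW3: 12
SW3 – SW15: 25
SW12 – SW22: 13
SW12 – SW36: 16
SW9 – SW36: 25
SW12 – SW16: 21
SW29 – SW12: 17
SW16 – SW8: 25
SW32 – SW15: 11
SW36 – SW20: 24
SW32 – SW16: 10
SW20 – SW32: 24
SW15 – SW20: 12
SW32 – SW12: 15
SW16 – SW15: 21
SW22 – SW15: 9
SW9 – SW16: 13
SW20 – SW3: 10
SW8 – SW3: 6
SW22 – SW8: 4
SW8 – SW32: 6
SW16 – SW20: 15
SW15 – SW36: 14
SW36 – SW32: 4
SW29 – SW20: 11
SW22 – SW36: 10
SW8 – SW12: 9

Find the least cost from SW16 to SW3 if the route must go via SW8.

Best SW16 to SW8: SW16 → SW32 → SW8 costing 16
Best SW8 to SW3: SW8 → SW3 costing 6
Total via SW8: 16 + 6 = 22.

22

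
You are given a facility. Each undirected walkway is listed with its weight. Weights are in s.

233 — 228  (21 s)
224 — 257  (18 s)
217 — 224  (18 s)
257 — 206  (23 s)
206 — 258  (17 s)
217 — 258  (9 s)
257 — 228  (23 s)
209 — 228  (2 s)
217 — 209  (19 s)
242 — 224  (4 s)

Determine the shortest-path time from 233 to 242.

Running Dijkstra from 233:
233: 0
228: 21  (via 233)
209: 23  (via 228)
217: 42  (via 209)
257: 44  (via 228)
258: 51  (via 217)
224: 60  (via 217)
242: 64  (via 224)
Shortest route: 233 → 228 → 209 → 217 → 224 → 242 = 64 s.

64 s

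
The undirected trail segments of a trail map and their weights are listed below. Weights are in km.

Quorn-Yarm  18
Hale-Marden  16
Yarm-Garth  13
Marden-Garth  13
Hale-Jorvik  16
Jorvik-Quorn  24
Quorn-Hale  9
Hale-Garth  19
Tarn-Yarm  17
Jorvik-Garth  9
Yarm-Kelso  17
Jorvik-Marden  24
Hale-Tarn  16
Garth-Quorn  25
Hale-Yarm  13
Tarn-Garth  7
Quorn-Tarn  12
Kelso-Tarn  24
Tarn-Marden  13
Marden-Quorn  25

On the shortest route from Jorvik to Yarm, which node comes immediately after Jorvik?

Garth

Candidate routes:
Jorvik - Hale - Yarm: 16+13 = 29
Jorvik - Garth - Tarn - Yarm: 9+7+17 = 33
Jorvik - Garth - Yarm: 9+13 = 22
The minimum is 22 km via Jorvik - Garth - Yarm.
So from Jorvik the first move is to Garth.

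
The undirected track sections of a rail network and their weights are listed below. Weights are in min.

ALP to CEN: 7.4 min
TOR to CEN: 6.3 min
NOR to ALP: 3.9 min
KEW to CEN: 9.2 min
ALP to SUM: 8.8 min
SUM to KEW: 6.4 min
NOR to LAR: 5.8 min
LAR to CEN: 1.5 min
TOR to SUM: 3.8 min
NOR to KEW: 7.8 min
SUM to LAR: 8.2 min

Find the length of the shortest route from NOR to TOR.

13.6 min

Compare a few routes:
NOR → ALP → CEN → TOR: 3.9+7.4+6.3 = 17.6
NOR → ALP → SUM → TOR: 3.9+8.8+3.8 = 16.5
NOR → LAR → CEN → TOR: 5.8+1.5+6.3 = 13.6
NOR → LAR → SUM → TOR: 5.8+8.2+3.8 = 17.8
Cheapest is NOR → LAR → CEN → TOR at 13.6 min.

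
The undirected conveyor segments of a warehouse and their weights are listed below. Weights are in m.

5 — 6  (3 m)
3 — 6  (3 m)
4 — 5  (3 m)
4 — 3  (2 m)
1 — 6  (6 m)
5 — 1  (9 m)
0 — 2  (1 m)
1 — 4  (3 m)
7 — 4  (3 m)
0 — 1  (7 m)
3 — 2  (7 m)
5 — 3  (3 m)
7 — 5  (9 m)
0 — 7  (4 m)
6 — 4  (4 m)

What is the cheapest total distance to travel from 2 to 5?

Running Dijkstra from 2:
2: 0
0: 1  (via 2)
7: 5  (via 0)
3: 7  (via 2)
1: 8  (via 0)
4: 8  (via 7)
5: 10  (via 3)
Shortest route: 2 → 3 → 5 = 10 m.

10 m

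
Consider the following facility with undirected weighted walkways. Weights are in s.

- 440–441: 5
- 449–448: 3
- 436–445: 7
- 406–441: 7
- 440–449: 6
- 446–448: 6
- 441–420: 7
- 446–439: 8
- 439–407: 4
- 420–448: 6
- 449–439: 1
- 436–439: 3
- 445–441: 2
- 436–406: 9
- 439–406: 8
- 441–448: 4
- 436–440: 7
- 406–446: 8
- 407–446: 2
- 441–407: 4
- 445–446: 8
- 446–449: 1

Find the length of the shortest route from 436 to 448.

Candidate routes:
436 → 439 → 449 → 448: 3+1+3 = 7
436 → 439 → 449 → 446 → 448: 3+1+1+6 = 11
436 → 439 → 407 → 446 → 449 → 448: 3+4+2+1+3 = 13
436 → 445 → 441 → 448: 7+2+4 = 13
The minimum is 7 s via 436 → 439 → 449 → 448.

7 s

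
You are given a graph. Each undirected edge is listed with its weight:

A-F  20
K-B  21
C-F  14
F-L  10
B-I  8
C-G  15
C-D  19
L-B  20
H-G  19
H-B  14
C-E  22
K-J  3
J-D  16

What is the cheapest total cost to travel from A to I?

58

Settle nodes by increasing distance from A:
A: 0
F: 20  (via A)
L: 30  (via F)
C: 34  (via F)
G: 49  (via C)
B: 50  (via L)
D: 53  (via C)
E: 56  (via C)
I: 58  (via B)
Shortest route: A–F–L–B–I = 58.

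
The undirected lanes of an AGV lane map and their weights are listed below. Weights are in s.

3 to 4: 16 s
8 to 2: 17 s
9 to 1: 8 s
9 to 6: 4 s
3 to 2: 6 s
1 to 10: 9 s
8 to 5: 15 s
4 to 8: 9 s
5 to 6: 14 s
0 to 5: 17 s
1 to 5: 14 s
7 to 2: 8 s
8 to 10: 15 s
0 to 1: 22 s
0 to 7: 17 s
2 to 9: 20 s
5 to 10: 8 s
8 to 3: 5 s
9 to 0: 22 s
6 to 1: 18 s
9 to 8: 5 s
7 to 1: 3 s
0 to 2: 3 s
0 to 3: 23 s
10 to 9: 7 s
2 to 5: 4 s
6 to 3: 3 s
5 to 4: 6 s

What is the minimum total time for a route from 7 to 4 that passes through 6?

Best 7 to 6: 7 → 1 → 9 → 6 costing 15
Shortest 6→4: 6 → 3 → 8 → 4 = 17
Total via 6: 15 + 17 = 32 s.

32 s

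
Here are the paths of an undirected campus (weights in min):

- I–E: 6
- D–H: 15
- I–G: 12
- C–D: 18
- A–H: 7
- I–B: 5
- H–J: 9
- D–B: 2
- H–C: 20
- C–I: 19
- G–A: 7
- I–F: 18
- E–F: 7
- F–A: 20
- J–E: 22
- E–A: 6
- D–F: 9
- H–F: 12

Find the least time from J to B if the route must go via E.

33 min

Best J to E: J–E costing 22
Best E to B: E–I–B costing 11
Total via E: 22 + 11 = 33 min.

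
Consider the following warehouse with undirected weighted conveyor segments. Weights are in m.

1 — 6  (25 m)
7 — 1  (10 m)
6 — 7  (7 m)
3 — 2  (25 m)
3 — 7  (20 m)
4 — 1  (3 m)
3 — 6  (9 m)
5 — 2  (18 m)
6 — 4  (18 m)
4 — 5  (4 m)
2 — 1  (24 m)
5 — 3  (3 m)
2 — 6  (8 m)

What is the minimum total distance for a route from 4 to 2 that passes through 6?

24 m

Best 4 to 6: 4 → 5 → 3 → 6 costing 16
Best 6 to 2: 6 → 2 costing 8
Total via 6: 16 + 8 = 24 m.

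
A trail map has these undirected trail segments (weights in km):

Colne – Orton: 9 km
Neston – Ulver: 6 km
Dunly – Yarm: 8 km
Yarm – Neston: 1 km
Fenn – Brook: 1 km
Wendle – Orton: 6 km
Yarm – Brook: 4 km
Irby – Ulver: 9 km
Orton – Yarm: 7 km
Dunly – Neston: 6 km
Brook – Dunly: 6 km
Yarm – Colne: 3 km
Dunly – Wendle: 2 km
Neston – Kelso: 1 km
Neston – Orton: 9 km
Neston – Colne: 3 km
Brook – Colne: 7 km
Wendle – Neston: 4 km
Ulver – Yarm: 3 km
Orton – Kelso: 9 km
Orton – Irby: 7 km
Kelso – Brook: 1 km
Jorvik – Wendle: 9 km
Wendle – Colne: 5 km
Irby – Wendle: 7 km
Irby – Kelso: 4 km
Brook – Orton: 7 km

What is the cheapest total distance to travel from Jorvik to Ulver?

17 km

Compare a few routes:
Jorvik–Wendle–Neston–Ulver: 9+4+6 = 19
Jorvik–Wendle–Neston–Yarm–Ulver: 9+4+1+3 = 17
Cheapest is Jorvik–Wendle–Neston–Yarm–Ulver at 17 km.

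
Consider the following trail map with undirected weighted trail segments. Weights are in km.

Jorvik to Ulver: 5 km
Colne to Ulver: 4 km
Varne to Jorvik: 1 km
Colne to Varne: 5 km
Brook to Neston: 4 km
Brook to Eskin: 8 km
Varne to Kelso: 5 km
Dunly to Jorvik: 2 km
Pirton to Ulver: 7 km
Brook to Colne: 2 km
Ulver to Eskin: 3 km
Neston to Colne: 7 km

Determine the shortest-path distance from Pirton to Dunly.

14 km

Compare a few routes:
Pirton - Ulver - Jorvik - Dunly: 7+5+2 = 14
Pirton - Ulver - Eskin - Brook - Colne - Varne - Jorvik - Dunly: 7+3+8+2+5+1+2 = 28
Pirton - Ulver - Colne - Varne - Jorvik - Dunly: 7+4+5+1+2 = 19
Cheapest is Pirton - Ulver - Jorvik - Dunly at 14 km.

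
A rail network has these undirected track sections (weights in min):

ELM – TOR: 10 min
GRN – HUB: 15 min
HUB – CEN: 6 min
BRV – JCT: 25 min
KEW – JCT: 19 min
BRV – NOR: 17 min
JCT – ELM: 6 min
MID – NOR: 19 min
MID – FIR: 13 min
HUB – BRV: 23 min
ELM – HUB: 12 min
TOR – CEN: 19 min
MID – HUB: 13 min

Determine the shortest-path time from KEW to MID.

50 min

Settle nodes by increasing distance from KEW:
KEW: 0
JCT: 19  (via KEW)
ELM: 25  (via JCT)
TOR: 35  (via ELM)
HUB: 37  (via ELM)
CEN: 43  (via HUB)
BRV: 44  (via JCT)
MID: 50  (via HUB)
Shortest route: KEW–JCT–ELM–HUB–MID = 50 min.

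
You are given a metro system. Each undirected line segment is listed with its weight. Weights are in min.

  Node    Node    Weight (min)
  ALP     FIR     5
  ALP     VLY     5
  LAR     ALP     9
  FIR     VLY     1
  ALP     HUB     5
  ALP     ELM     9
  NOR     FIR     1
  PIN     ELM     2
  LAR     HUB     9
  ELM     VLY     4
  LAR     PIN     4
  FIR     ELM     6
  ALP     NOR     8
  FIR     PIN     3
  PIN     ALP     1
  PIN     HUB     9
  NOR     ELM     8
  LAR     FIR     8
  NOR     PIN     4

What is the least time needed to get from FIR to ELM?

5 min

Settle nodes by increasing distance from FIR:
FIR: 0
VLY: 1  (via FIR)
NOR: 1  (via FIR)
PIN: 3  (via FIR)
ALP: 4  (via PIN)
ELM: 5  (via VLY)
Shortest route: FIR → VLY → ELM = 5 min.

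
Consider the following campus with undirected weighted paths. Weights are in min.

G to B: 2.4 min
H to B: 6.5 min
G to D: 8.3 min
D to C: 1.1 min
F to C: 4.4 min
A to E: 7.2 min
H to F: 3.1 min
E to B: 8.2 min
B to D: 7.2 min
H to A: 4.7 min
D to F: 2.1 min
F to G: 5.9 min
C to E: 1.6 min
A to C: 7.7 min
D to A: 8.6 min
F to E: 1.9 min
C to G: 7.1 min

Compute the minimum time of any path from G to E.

7.8 min

Settle nodes by increasing distance from G:
G: 0
B: 2.4  (via G)
F: 5.9  (via G)
C: 7.1  (via G)
E: 7.8  (via F)
Shortest route: G–F–E = 7.8 min.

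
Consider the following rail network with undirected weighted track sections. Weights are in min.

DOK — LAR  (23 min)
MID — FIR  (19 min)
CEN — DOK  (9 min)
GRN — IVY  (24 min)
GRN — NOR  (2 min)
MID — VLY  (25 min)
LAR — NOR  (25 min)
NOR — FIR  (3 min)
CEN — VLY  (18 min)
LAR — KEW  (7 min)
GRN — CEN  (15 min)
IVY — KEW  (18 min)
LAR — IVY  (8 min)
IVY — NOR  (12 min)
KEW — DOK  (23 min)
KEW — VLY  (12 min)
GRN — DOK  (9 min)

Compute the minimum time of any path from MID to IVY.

Compare a few routes:
MID - FIR - NOR - GRN - IVY: 19+3+2+24 = 48
MID - FIR - NOR - IVY: 19+3+12 = 34
Cheapest is MID - FIR - NOR - IVY at 34 min.

34 min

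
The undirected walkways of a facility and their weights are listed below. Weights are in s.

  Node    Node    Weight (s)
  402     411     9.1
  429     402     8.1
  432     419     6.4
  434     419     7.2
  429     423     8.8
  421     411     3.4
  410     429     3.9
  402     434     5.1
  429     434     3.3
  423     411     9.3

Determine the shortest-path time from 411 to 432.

Shortest distances from 411:
411: 0
421: 3.4  (via 411)
402: 9.1  (via 411)
423: 9.3  (via 411)
434: 14.2  (via 402)
429: 17.2  (via 402)
410: 21.1  (via 429)
419: 21.4  (via 434)
432: 27.8  (via 419)
Shortest route: 411 → 402 → 434 → 419 → 432 = 27.8 s.

27.8 s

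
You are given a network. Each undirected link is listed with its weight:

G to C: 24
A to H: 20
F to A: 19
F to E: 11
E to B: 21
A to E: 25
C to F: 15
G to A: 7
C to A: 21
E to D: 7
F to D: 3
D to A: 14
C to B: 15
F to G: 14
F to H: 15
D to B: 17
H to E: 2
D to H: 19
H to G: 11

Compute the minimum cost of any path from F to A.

17

Compare a few routes:
F → A: 19 = 19
F → D → A: 3+14 = 17
F → G → A: 14+7 = 21
Cheapest is F → D → A at 17.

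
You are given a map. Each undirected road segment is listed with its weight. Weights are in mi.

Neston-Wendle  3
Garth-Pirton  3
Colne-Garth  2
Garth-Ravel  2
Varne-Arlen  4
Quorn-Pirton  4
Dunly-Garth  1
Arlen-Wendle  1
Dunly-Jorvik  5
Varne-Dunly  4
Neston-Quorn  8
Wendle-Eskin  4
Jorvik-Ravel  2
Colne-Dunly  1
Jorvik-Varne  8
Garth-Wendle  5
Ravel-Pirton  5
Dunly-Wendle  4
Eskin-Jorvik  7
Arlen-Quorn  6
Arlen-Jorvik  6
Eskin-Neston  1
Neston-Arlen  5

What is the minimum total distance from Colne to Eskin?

Enumerating some paths:
Colne - Dunly - Wendle - Eskin: 1+4+4 = 9
Colne - Dunly - Garth - Wendle - Neston - Eskin: 1+1+5+3+1 = 11
Colne - Dunly - Garth - Wendle - Eskin: 1+1+5+4 = 11
The minimum is 9 mi via Colne - Dunly - Wendle - Eskin.

9 mi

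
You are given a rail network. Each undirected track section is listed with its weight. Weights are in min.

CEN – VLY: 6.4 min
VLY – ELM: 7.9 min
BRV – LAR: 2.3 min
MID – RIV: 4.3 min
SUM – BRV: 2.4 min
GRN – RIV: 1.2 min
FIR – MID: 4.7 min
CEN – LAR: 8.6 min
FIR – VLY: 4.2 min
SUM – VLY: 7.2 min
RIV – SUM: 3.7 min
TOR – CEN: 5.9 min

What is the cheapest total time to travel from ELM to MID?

Compare a few routes:
ELM–VLY–FIR–MID: 7.9+4.2+4.7 = 16.8
ELM–VLY–SUM–RIV–MID: 7.9+7.2+3.7+4.3 = 23.1
Cheapest is ELM–VLY–FIR–MID at 16.8 min.

16.8 min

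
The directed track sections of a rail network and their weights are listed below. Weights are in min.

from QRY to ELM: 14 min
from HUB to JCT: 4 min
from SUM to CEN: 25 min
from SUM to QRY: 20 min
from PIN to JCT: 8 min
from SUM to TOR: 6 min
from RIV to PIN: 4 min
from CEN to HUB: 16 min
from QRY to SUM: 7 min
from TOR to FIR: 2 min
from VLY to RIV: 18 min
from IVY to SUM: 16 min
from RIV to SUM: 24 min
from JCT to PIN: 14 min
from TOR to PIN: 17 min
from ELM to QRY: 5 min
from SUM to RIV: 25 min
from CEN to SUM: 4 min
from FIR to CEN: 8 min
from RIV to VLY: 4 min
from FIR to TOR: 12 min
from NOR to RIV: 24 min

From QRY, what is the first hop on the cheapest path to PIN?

Candidate routes:
QRY → SUM → TOR → FIR → CEN → HUB → JCT → PIN: 7+6+2+8+16+4+14 = 57
QRY → SUM → CEN → HUB → JCT → PIN: 7+25+16+4+14 = 66
QRY → SUM → RIV → PIN: 7+25+4 = 36
QRY → SUM → TOR → PIN: 7+6+17 = 30
Cheapest is QRY → SUM → TOR → PIN at 30 min.
So from QRY the first move is to SUM.

SUM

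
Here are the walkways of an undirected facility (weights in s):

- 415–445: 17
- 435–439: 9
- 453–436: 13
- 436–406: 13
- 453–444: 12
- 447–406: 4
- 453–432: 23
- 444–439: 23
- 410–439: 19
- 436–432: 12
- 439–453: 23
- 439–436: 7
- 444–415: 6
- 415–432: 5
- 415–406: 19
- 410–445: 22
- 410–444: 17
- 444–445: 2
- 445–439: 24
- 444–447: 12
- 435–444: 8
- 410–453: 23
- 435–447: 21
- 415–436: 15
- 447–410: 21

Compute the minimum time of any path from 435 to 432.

Enumerating some paths:
435 - 444 - 415 - 432: 8+6+5 = 19
435 - 439 - 436 - 432: 9+7+12 = 28
Cheapest is 435 - 444 - 415 - 432 at 19 s.

19 s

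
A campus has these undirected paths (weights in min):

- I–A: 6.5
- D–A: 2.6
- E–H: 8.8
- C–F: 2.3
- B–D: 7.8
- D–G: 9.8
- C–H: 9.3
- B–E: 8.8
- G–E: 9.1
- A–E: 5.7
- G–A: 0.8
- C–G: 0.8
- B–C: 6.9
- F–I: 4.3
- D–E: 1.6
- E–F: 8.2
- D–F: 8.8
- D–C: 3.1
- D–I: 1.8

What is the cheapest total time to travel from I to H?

12.2 min

Compare a few routes:
I → D → C → H: 1.8+3.1+9.3 = 14.2
I → D → E → H: 1.8+1.6+8.8 = 12.2
The minimum is 12.2 min via I → D → E → H.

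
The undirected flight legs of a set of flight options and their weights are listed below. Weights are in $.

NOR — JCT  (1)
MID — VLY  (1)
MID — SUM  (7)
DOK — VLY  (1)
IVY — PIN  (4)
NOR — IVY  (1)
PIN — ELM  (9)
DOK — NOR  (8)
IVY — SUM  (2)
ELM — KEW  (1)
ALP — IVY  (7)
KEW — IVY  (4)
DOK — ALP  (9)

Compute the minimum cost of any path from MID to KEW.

Enumerating some paths:
MID - VLY - DOK - NOR - IVY - KEW: 1+1+8+1+4 = 15
MID - SUM - IVY - KEW: 7+2+4 = 13
The minimum is $13 via MID - SUM - IVY - KEW.

$13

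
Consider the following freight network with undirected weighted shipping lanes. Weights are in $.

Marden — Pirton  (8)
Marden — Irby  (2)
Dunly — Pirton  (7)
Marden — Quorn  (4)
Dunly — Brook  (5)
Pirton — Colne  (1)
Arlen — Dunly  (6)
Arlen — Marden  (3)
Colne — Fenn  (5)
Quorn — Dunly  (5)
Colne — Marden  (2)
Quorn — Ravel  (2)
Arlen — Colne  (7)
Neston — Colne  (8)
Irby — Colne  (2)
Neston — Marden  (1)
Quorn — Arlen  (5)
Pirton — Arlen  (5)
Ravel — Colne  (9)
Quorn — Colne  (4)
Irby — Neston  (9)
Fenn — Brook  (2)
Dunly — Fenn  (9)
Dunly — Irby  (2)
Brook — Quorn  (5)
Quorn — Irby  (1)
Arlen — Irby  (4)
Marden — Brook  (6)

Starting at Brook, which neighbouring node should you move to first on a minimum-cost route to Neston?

Marden

Compare a few routes:
Brook → Quorn → Irby → Marden → Neston: 5+1+2+1 = 9
Brook → Marden → Neston: 6+1 = 7
The minimum is $7 via Brook → Marden → Neston.
So from Brook the first move is to Marden.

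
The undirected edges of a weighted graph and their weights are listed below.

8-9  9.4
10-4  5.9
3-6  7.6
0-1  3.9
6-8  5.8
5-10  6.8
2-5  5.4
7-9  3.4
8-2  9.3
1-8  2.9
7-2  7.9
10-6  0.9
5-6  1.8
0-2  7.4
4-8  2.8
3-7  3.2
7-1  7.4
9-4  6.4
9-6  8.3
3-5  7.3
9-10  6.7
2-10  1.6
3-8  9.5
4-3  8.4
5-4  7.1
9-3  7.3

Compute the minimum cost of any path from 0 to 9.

Compare a few routes:
0–1–7–9: 3.9+7.4+3.4 = 14.7
0–2–10–9: 7.4+1.6+6.7 = 15.7
Cheapest is 0–1–7–9 at 14.7.

14.7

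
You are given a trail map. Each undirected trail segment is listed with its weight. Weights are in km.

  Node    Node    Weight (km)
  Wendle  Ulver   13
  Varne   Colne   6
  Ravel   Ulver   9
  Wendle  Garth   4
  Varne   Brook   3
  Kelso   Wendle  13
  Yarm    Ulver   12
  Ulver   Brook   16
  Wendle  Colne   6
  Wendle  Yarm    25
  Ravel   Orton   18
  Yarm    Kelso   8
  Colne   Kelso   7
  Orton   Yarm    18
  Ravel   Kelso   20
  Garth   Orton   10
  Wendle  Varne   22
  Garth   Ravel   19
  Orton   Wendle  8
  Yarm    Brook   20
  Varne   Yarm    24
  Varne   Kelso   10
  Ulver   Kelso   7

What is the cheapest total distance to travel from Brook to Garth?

Settle nodes by increasing distance from Brook:
Brook: 0
Varne: 3  (via Brook)
Colne: 9  (via Varne)
Kelso: 13  (via Varne)
Wendle: 15  (via Colne)
Ulver: 16  (via Brook)
Garth: 19  (via Wendle)
Shortest route: Brook → Varne → Colne → Wendle → Garth = 19 km.

19 km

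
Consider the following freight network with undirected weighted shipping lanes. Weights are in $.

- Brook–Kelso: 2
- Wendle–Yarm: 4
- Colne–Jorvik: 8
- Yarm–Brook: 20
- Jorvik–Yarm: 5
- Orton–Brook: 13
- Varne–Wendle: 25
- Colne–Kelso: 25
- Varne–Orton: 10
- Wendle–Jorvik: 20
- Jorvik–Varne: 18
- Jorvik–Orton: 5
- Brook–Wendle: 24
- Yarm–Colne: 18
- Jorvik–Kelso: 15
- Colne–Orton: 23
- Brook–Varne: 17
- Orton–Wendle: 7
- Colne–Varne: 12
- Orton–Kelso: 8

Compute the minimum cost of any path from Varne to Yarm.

$20

Candidate routes:
Varne - Colne - Jorvik - Yarm: 12+8+5 = 25
Varne - Orton - Jorvik - Yarm: 10+5+5 = 20
Varne - Orton - Wendle - Yarm: 10+7+4 = 21
Varne - Jorvik - Yarm: 18+5 = 23
Cheapest is Varne - Orton - Jorvik - Yarm at $20.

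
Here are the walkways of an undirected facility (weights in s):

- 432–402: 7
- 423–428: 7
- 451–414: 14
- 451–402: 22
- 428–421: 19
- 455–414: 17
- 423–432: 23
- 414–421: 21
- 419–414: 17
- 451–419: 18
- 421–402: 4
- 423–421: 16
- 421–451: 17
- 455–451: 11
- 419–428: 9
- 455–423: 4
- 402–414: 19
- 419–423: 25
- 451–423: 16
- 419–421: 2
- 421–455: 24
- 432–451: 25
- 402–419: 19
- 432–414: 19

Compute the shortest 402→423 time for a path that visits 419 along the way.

22 s

Best 402 to 419: 402–421–419 costing 6
Shortest 419→423: 419–428–423 = 16
Total via 419: 6 + 16 = 22 s.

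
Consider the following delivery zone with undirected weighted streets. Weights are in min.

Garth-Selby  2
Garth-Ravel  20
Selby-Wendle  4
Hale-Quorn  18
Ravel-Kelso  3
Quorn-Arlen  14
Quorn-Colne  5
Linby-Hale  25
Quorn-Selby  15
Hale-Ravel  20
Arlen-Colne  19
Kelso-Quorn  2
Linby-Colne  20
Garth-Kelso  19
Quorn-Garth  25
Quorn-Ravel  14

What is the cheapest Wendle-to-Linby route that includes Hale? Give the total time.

62 min

Shortest Wendle→Hale: Wendle–Selby–Quorn–Hale = 37
Shortest Hale→Linby: Hale–Linby = 25
Total via Hale: 37 + 25 = 62 min.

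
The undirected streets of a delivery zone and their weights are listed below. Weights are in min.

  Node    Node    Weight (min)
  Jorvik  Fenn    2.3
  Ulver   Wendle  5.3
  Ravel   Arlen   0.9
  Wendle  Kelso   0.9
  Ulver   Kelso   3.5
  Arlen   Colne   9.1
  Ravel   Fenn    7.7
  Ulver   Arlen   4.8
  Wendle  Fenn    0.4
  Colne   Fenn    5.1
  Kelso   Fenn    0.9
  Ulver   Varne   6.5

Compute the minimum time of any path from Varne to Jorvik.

13.2 min

Settle nodes by increasing distance from Varne:
Varne: 0
Ulver: 6.5  (via Varne)
Kelso: 10  (via Ulver)
Fenn: 10.9  (via Kelso)
Wendle: 10.9  (via Kelso)
Arlen: 11.3  (via Ulver)
Ravel: 12.2  (via Arlen)
Jorvik: 13.2  (via Fenn)
Shortest route: Varne–Ulver–Kelso–Fenn–Jorvik = 13.2 min.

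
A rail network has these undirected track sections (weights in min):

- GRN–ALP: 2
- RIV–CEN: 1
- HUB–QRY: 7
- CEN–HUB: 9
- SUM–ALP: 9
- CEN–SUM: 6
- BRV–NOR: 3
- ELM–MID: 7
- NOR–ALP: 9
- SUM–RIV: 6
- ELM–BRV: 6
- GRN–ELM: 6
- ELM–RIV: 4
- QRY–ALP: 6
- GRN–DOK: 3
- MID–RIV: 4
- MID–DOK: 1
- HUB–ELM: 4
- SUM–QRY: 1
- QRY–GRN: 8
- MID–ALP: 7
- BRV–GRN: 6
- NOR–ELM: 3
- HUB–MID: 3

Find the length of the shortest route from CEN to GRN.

Settle nodes by increasing distance from CEN:
CEN: 0
RIV: 1  (via CEN)
MID: 5  (via RIV)
ELM: 5  (via RIV)
DOK: 6  (via MID)
SUM: 6  (via CEN)
QRY: 7  (via SUM)
HUB: 8  (via MID)
NOR: 8  (via ELM)
GRN: 9  (via DOK)
Shortest route: CEN → RIV → MID → DOK → GRN = 9 min.

9 min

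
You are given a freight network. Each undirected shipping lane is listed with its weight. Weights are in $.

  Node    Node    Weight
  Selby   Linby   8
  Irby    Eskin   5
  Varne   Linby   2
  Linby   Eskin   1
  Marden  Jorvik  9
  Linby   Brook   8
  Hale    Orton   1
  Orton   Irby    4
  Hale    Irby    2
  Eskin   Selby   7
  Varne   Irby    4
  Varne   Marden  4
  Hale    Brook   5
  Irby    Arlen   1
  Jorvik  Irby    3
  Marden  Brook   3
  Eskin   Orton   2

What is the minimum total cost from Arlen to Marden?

Candidate routes:
Arlen - Irby - Hale - Brook - Marden: 1+2+5+3 = 11
Arlen - Irby - Jorvik - Marden: 1+3+9 = 13
Arlen - Irby - Eskin - Linby - Varne - Marden: 1+5+1+2+4 = 13
Arlen - Irby - Varne - Marden: 1+4+4 = 9
Cheapest is Arlen - Irby - Varne - Marden at $9.

$9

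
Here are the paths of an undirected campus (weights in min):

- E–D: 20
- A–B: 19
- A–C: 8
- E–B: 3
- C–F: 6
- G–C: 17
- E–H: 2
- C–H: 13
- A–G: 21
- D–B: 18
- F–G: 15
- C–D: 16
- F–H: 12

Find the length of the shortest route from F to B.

17 min

Candidate routes:
F–H–E–B: 12+2+3 = 17
F–C–A–B: 6+8+19 = 33
F–C–H–E–B: 6+13+2+3 = 24
Cheapest is F–H–E–B at 17 min.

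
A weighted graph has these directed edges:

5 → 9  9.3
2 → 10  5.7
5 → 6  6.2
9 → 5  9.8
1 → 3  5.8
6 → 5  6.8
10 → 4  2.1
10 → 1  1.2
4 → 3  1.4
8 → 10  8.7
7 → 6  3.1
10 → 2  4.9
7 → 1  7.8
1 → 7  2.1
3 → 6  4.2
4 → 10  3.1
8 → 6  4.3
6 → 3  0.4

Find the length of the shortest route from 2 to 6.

Settle nodes by increasing distance from 2:
2: 0
10: 5.7  (via 2)
1: 6.9  (via 10)
4: 7.8  (via 10)
7: 9  (via 1)
3: 9.2  (via 4)
6: 12.1  (via 7)
Shortest route: 2–10–1–7–6 = 12.1.

12.1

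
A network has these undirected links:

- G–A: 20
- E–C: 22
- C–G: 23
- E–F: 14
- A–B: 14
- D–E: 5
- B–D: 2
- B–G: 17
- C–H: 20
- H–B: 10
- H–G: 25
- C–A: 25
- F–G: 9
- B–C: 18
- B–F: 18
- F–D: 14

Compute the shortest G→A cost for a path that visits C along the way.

48

Shortest G→C: G–C = 23
Shortest C→A: C–A = 25
Total via C: 23 + 25 = 48.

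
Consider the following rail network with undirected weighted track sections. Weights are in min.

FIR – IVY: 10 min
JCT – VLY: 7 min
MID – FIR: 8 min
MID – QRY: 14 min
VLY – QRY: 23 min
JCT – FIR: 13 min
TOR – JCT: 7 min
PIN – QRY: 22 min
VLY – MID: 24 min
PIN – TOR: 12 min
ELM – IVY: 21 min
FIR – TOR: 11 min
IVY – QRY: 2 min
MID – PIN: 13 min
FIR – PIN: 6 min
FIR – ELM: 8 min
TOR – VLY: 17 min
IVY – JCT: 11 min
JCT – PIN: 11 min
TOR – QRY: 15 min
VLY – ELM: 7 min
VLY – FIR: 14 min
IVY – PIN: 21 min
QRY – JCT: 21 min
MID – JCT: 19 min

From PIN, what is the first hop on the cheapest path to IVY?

FIR

Enumerating some paths:
PIN - QRY - IVY: 22+2 = 24
PIN - JCT - IVY: 11+11 = 22
PIN - FIR - IVY: 6+10 = 16
PIN - IVY: 21 = 21
Cheapest is PIN - FIR - IVY at 16 min.
So from PIN the first move is to FIR.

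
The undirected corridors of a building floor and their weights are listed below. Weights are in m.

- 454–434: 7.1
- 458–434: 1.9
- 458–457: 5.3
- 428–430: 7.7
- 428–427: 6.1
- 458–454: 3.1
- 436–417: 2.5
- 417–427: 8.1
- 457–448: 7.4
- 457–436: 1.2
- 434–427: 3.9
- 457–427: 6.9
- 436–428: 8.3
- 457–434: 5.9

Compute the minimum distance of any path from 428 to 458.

Compare a few routes:
428–427–457–458: 6.1+6.9+5.3 = 18.3
428–436–457–434–458: 8.3+1.2+5.9+1.9 = 17.3
428–427–434–458: 6.1+3.9+1.9 = 11.9
428–436–457–458: 8.3+1.2+5.3 = 14.8
The minimum is 11.9 m via 428–427–434–458.

11.9 m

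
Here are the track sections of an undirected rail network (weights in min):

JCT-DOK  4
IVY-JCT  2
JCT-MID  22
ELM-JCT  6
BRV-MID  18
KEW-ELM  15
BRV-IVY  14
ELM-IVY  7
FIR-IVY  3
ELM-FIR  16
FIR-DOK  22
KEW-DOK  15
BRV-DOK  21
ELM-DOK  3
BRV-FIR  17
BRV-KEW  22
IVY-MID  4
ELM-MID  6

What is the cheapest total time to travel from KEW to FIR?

24 min

Compare a few routes:
KEW → ELM → IVY → FIR: 15+7+3 = 25
KEW → DOK → JCT → IVY → FIR: 15+4+2+3 = 24
Cheapest is KEW → DOK → JCT → IVY → FIR at 24 min.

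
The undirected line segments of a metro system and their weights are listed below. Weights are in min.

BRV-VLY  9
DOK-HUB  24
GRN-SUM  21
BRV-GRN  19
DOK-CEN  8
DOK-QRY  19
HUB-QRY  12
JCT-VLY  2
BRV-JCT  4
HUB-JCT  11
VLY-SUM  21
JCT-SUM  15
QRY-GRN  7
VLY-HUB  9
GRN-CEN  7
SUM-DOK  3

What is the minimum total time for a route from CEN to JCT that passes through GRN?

30 min

Shortest CEN→GRN: CEN → GRN = 7
Shortest GRN→JCT: GRN → BRV → JCT = 23
Total via GRN: 7 + 23 = 30 min.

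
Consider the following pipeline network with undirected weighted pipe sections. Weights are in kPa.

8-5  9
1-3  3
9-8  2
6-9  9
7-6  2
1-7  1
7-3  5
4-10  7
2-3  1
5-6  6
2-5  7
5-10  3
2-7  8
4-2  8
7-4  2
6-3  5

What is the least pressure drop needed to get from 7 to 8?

Candidate routes:
7 → 6 → 5 → 8: 2+6+9 = 17
7 → 6 → 9 → 8: 2+9+2 = 13
The minimum is 13 kPa via 7 → 6 → 9 → 8.

13 kPa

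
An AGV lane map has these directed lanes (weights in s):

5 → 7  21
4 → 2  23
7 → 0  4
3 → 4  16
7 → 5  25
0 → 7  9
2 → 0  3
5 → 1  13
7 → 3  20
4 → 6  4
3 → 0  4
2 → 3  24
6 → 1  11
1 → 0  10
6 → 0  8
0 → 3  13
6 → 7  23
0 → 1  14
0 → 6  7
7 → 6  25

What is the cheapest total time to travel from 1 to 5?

Enumerating some paths:
1 → 0 → 7 → 5: 10+9+25 = 44
1 → 0 → 6 → 7 → 5: 10+7+23+25 = 65
Cheapest is 1 → 0 → 7 → 5 at 44 s.

44 s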